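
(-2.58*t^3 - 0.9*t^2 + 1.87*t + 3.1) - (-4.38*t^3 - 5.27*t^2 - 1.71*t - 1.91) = 1.8*t^3 + 4.37*t^2 + 3.58*t + 5.01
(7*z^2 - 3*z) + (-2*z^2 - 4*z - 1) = 5*z^2 - 7*z - 1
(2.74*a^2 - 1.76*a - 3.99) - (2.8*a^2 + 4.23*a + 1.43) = -0.0599999999999996*a^2 - 5.99*a - 5.42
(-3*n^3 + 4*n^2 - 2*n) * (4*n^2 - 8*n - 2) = -12*n^5 + 40*n^4 - 34*n^3 + 8*n^2 + 4*n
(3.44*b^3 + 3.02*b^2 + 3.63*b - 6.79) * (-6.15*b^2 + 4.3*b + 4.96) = -21.156*b^5 - 3.781*b^4 + 7.7239*b^3 + 72.3467*b^2 - 11.1922*b - 33.6784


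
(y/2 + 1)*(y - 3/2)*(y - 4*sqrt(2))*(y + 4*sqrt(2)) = y^4/2 + y^3/4 - 35*y^2/2 - 8*y + 48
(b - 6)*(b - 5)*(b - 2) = b^3 - 13*b^2 + 52*b - 60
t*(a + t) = a*t + t^2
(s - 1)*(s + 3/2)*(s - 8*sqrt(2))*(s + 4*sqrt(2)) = s^4 - 4*sqrt(2)*s^3 + s^3/2 - 131*s^2/2 - 2*sqrt(2)*s^2 - 32*s + 6*sqrt(2)*s + 96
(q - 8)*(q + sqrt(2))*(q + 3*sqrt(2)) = q^3 - 8*q^2 + 4*sqrt(2)*q^2 - 32*sqrt(2)*q + 6*q - 48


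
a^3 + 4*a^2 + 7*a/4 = a*(a + 1/2)*(a + 7/2)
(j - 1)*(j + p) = j^2 + j*p - j - p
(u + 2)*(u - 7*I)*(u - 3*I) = u^3 + 2*u^2 - 10*I*u^2 - 21*u - 20*I*u - 42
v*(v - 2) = v^2 - 2*v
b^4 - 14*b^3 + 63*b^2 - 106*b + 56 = (b - 7)*(b - 4)*(b - 2)*(b - 1)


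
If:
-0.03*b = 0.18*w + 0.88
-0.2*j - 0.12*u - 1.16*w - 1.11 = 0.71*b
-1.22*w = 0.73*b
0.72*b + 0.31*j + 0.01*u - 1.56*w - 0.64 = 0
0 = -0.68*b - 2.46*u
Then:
No Solution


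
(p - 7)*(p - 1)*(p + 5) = p^3 - 3*p^2 - 33*p + 35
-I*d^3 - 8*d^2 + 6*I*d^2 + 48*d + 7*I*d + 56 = (d - 7)*(d - 8*I)*(-I*d - I)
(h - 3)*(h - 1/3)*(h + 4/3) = h^3 - 2*h^2 - 31*h/9 + 4/3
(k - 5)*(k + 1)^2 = k^3 - 3*k^2 - 9*k - 5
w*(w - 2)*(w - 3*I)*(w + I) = w^4 - 2*w^3 - 2*I*w^3 + 3*w^2 + 4*I*w^2 - 6*w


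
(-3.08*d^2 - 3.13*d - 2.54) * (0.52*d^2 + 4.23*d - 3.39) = -1.6016*d^4 - 14.656*d^3 - 4.1195*d^2 - 0.133500000000002*d + 8.6106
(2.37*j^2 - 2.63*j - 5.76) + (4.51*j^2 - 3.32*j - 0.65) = 6.88*j^2 - 5.95*j - 6.41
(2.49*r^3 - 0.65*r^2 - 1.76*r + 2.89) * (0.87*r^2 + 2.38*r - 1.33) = 2.1663*r^5 + 5.3607*r^4 - 6.3899*r^3 - 0.81*r^2 + 9.219*r - 3.8437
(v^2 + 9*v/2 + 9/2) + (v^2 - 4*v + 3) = 2*v^2 + v/2 + 15/2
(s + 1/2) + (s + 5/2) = 2*s + 3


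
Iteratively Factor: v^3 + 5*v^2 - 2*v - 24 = (v - 2)*(v^2 + 7*v + 12) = (v - 2)*(v + 4)*(v + 3)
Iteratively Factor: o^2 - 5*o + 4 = (o - 1)*(o - 4)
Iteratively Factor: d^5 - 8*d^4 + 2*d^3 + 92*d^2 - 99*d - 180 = (d + 3)*(d^4 - 11*d^3 + 35*d^2 - 13*d - 60) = (d - 5)*(d + 3)*(d^3 - 6*d^2 + 5*d + 12) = (d - 5)*(d - 3)*(d + 3)*(d^2 - 3*d - 4) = (d - 5)*(d - 3)*(d + 1)*(d + 3)*(d - 4)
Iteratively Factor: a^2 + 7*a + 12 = (a + 3)*(a + 4)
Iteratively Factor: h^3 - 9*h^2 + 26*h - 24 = (h - 3)*(h^2 - 6*h + 8) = (h - 3)*(h - 2)*(h - 4)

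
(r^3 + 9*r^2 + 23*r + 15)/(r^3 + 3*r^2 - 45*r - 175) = (r^2 + 4*r + 3)/(r^2 - 2*r - 35)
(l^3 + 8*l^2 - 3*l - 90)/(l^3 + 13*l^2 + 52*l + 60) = (l - 3)/(l + 2)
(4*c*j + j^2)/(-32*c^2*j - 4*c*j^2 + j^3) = -1/(8*c - j)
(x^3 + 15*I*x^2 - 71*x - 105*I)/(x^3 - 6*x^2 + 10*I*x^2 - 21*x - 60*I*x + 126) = (x + 5*I)/(x - 6)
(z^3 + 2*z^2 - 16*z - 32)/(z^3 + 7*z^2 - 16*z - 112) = (z + 2)/(z + 7)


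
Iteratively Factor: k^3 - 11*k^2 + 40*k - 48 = (k - 4)*(k^2 - 7*k + 12) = (k - 4)^2*(k - 3)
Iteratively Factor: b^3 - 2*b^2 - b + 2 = (b - 2)*(b^2 - 1) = (b - 2)*(b + 1)*(b - 1)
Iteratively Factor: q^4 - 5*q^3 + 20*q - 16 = (q - 4)*(q^3 - q^2 - 4*q + 4) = (q - 4)*(q + 2)*(q^2 - 3*q + 2) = (q - 4)*(q - 2)*(q + 2)*(q - 1)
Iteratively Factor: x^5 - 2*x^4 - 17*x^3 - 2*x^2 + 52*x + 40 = (x - 5)*(x^4 + 3*x^3 - 2*x^2 - 12*x - 8) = (x - 5)*(x - 2)*(x^3 + 5*x^2 + 8*x + 4) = (x - 5)*(x - 2)*(x + 1)*(x^2 + 4*x + 4) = (x - 5)*(x - 2)*(x + 1)*(x + 2)*(x + 2)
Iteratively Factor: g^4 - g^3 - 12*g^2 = (g)*(g^3 - g^2 - 12*g) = g*(g - 4)*(g^2 + 3*g) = g^2*(g - 4)*(g + 3)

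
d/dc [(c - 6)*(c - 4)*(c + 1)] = 3*c^2 - 18*c + 14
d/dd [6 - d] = -1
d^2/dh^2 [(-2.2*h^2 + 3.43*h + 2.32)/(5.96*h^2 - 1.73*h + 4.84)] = (198.310656*h^3 + 875.233152*h^2 - 737.185248*h - 165.592728)/(211.708736*h^6 - 184.357104*h^5 + 569.286684*h^4 - 304.603349*h^3 + 462.306636*h^2 - 121.578864*h + 113.379904)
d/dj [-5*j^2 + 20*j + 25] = 20 - 10*j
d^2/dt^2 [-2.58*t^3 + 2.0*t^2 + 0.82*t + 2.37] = 4.0 - 15.48*t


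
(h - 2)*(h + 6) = h^2 + 4*h - 12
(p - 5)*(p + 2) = p^2 - 3*p - 10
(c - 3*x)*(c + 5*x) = c^2 + 2*c*x - 15*x^2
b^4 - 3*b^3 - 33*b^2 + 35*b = b*(b - 7)*(b - 1)*(b + 5)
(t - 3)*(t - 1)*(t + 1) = t^3 - 3*t^2 - t + 3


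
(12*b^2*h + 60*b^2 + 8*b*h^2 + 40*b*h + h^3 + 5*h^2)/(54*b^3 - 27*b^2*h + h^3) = (2*b*h + 10*b + h^2 + 5*h)/(9*b^2 - 6*b*h + h^2)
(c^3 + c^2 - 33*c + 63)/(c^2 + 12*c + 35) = (c^2 - 6*c + 9)/(c + 5)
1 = 1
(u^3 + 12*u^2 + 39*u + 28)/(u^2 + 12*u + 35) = (u^2 + 5*u + 4)/(u + 5)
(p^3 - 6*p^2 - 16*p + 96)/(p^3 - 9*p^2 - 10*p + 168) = (p - 4)/(p - 7)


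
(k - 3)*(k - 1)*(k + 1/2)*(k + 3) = k^4 - k^3/2 - 19*k^2/2 + 9*k/2 + 9/2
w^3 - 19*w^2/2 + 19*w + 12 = (w - 6)*(w - 4)*(w + 1/2)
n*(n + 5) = n^2 + 5*n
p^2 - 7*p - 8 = (p - 8)*(p + 1)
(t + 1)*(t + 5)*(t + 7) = t^3 + 13*t^2 + 47*t + 35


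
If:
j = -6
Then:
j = -6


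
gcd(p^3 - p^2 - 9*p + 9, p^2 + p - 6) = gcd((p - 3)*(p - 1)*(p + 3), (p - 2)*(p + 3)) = p + 3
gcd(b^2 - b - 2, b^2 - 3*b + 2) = b - 2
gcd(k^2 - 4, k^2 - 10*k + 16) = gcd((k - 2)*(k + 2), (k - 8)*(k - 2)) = k - 2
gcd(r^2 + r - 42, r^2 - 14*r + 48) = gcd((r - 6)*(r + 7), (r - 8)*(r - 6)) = r - 6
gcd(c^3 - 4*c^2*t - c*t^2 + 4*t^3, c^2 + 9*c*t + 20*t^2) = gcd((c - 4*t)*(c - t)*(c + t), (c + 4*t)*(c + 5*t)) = 1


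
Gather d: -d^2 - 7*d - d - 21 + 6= -d^2 - 8*d - 15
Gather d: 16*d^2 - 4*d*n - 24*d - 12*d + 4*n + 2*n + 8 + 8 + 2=16*d^2 + d*(-4*n - 36) + 6*n + 18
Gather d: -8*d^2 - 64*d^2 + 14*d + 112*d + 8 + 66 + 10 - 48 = -72*d^2 + 126*d + 36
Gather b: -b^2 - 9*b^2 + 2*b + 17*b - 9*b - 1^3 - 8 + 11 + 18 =-10*b^2 + 10*b + 20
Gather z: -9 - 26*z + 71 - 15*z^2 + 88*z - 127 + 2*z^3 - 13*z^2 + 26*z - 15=2*z^3 - 28*z^2 + 88*z - 80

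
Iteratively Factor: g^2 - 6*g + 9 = (g - 3)*(g - 3)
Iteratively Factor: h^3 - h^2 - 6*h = (h - 3)*(h^2 + 2*h) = (h - 3)*(h + 2)*(h)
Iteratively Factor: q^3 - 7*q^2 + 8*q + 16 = (q - 4)*(q^2 - 3*q - 4) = (q - 4)^2*(q + 1)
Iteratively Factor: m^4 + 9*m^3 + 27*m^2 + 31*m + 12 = (m + 4)*(m^3 + 5*m^2 + 7*m + 3) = (m + 1)*(m + 4)*(m^2 + 4*m + 3) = (m + 1)*(m + 3)*(m + 4)*(m + 1)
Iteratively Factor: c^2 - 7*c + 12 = (c - 3)*(c - 4)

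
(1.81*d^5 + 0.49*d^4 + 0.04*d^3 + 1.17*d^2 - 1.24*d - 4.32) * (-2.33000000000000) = -4.2173*d^5 - 1.1417*d^4 - 0.0932*d^3 - 2.7261*d^2 + 2.8892*d + 10.0656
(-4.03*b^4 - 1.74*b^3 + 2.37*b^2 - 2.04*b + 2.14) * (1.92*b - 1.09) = -7.7376*b^5 + 1.0519*b^4 + 6.447*b^3 - 6.5001*b^2 + 6.3324*b - 2.3326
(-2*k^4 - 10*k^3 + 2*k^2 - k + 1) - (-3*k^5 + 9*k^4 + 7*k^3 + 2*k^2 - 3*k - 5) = 3*k^5 - 11*k^4 - 17*k^3 + 2*k + 6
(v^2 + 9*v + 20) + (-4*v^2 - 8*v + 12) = -3*v^2 + v + 32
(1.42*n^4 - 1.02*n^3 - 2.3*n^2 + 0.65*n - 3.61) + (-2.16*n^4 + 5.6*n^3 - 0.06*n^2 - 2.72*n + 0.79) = -0.74*n^4 + 4.58*n^3 - 2.36*n^2 - 2.07*n - 2.82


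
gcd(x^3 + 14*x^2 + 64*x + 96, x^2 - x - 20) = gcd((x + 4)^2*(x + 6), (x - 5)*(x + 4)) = x + 4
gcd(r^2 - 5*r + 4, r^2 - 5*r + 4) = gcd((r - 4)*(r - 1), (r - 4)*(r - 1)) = r^2 - 5*r + 4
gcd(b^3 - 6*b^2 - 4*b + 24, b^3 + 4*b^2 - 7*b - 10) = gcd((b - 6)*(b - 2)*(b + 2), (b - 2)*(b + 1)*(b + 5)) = b - 2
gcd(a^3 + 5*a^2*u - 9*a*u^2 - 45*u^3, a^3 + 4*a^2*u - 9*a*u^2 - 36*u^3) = -a^2 + 9*u^2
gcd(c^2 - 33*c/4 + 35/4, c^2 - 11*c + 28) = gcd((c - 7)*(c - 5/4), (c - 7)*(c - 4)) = c - 7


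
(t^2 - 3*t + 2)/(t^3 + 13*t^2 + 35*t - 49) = (t - 2)/(t^2 + 14*t + 49)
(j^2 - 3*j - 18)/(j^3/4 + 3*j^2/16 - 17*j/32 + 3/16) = 32*(j^2 - 3*j - 18)/(8*j^3 + 6*j^2 - 17*j + 6)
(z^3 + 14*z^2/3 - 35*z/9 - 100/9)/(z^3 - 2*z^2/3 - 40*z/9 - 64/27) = 3*(3*z^2 + 10*z - 25)/(9*z^2 - 18*z - 16)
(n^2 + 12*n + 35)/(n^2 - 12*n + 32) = (n^2 + 12*n + 35)/(n^2 - 12*n + 32)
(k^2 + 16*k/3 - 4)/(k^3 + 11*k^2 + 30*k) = (k - 2/3)/(k*(k + 5))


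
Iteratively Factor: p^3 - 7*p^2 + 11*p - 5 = (p - 5)*(p^2 - 2*p + 1) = (p - 5)*(p - 1)*(p - 1)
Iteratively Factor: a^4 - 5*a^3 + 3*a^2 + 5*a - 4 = (a - 1)*(a^3 - 4*a^2 - a + 4) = (a - 1)*(a + 1)*(a^2 - 5*a + 4) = (a - 4)*(a - 1)*(a + 1)*(a - 1)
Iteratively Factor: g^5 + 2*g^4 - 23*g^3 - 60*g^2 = (g + 3)*(g^4 - g^3 - 20*g^2) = (g - 5)*(g + 3)*(g^3 + 4*g^2) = g*(g - 5)*(g + 3)*(g^2 + 4*g) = g^2*(g - 5)*(g + 3)*(g + 4)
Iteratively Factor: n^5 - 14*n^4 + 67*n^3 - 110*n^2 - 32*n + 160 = (n - 4)*(n^4 - 10*n^3 + 27*n^2 - 2*n - 40) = (n - 5)*(n - 4)*(n^3 - 5*n^2 + 2*n + 8) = (n - 5)*(n - 4)*(n - 2)*(n^2 - 3*n - 4) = (n - 5)*(n - 4)^2*(n - 2)*(n + 1)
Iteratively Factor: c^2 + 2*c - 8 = (c + 4)*(c - 2)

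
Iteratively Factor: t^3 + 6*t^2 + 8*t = (t + 2)*(t^2 + 4*t) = (t + 2)*(t + 4)*(t)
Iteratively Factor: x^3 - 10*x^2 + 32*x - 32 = (x - 4)*(x^2 - 6*x + 8) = (x - 4)*(x - 2)*(x - 4)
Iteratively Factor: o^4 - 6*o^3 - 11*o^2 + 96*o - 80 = (o - 1)*(o^3 - 5*o^2 - 16*o + 80) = (o - 1)*(o + 4)*(o^2 - 9*o + 20) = (o - 4)*(o - 1)*(o + 4)*(o - 5)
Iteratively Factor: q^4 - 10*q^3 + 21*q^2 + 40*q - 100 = (q - 5)*(q^3 - 5*q^2 - 4*q + 20) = (q - 5)*(q + 2)*(q^2 - 7*q + 10) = (q - 5)*(q - 2)*(q + 2)*(q - 5)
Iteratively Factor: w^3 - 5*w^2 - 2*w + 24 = (w - 3)*(w^2 - 2*w - 8) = (w - 4)*(w - 3)*(w + 2)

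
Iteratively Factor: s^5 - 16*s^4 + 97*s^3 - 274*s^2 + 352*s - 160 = (s - 1)*(s^4 - 15*s^3 + 82*s^2 - 192*s + 160) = (s - 2)*(s - 1)*(s^3 - 13*s^2 + 56*s - 80) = (s - 4)*(s - 2)*(s - 1)*(s^2 - 9*s + 20) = (s - 4)^2*(s - 2)*(s - 1)*(s - 5)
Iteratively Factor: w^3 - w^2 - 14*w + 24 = (w - 3)*(w^2 + 2*w - 8) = (w - 3)*(w - 2)*(w + 4)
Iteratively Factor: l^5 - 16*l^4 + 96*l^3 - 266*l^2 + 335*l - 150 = (l - 2)*(l^4 - 14*l^3 + 68*l^2 - 130*l + 75) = (l - 5)*(l - 2)*(l^3 - 9*l^2 + 23*l - 15) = (l - 5)*(l - 2)*(l - 1)*(l^2 - 8*l + 15) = (l - 5)^2*(l - 2)*(l - 1)*(l - 3)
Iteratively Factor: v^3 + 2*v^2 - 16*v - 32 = (v - 4)*(v^2 + 6*v + 8) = (v - 4)*(v + 2)*(v + 4)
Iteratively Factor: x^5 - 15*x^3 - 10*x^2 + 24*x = (x + 2)*(x^4 - 2*x^3 - 11*x^2 + 12*x) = (x - 1)*(x + 2)*(x^3 - x^2 - 12*x) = (x - 4)*(x - 1)*(x + 2)*(x^2 + 3*x) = (x - 4)*(x - 1)*(x + 2)*(x + 3)*(x)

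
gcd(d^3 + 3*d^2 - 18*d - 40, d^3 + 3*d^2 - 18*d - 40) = d^3 + 3*d^2 - 18*d - 40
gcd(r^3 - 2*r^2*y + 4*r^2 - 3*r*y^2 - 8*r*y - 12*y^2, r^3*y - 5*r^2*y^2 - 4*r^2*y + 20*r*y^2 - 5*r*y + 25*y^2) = 1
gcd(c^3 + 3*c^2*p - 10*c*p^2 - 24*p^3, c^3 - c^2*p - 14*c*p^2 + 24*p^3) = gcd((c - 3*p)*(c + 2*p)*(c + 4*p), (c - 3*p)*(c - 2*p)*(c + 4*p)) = -c^2 - c*p + 12*p^2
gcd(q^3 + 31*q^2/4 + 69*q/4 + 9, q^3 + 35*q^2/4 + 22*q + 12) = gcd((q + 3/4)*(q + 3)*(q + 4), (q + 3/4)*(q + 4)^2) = q^2 + 19*q/4 + 3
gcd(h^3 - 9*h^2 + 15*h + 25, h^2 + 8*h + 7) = h + 1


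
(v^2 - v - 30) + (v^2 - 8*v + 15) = 2*v^2 - 9*v - 15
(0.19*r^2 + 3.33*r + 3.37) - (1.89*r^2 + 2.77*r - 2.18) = -1.7*r^2 + 0.56*r + 5.55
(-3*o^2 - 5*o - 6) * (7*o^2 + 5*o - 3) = -21*o^4 - 50*o^3 - 58*o^2 - 15*o + 18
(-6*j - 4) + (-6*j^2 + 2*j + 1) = -6*j^2 - 4*j - 3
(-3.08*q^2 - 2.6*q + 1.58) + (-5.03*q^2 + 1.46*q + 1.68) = -8.11*q^2 - 1.14*q + 3.26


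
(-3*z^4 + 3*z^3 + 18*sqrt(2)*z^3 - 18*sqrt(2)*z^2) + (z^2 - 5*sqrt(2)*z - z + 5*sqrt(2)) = -3*z^4 + 3*z^3 + 18*sqrt(2)*z^3 - 18*sqrt(2)*z^2 + z^2 - 5*sqrt(2)*z - z + 5*sqrt(2)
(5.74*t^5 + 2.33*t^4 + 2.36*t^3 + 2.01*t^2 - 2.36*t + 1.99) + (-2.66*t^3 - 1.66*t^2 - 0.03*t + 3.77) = 5.74*t^5 + 2.33*t^4 - 0.3*t^3 + 0.35*t^2 - 2.39*t + 5.76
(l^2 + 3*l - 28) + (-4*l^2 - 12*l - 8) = -3*l^2 - 9*l - 36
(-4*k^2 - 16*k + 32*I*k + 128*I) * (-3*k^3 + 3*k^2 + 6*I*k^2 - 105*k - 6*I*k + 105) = 12*k^5 + 36*k^4 - 120*I*k^4 + 180*k^3 - 360*I*k^3 + 684*k^2 - 2880*I*k^2 - 912*k - 10080*I*k + 13440*I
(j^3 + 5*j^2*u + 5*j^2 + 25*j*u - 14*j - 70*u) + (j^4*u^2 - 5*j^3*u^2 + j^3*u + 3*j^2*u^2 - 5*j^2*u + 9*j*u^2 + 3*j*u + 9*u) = j^4*u^2 - 5*j^3*u^2 + j^3*u + j^3 + 3*j^2*u^2 + 5*j^2 + 9*j*u^2 + 28*j*u - 14*j - 61*u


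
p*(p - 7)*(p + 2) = p^3 - 5*p^2 - 14*p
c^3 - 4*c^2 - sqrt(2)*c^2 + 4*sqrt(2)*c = c*(c - 4)*(c - sqrt(2))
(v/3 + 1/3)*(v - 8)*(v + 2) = v^3/3 - 5*v^2/3 - 22*v/3 - 16/3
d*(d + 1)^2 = d^3 + 2*d^2 + d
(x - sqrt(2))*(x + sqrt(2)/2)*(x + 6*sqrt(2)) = x^3 + 11*sqrt(2)*x^2/2 - 7*x - 6*sqrt(2)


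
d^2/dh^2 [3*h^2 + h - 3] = 6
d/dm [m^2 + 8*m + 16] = 2*m + 8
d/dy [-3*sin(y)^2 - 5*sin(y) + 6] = -(6*sin(y) + 5)*cos(y)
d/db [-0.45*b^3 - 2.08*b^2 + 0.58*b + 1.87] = -1.35*b^2 - 4.16*b + 0.58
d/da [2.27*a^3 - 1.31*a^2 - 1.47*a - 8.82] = 6.81*a^2 - 2.62*a - 1.47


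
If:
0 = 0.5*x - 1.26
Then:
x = 2.52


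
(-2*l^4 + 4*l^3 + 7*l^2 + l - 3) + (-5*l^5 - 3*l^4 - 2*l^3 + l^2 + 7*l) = -5*l^5 - 5*l^4 + 2*l^3 + 8*l^2 + 8*l - 3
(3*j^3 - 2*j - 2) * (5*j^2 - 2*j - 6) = 15*j^5 - 6*j^4 - 28*j^3 - 6*j^2 + 16*j + 12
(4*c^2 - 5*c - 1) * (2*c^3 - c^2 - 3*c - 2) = 8*c^5 - 14*c^4 - 9*c^3 + 8*c^2 + 13*c + 2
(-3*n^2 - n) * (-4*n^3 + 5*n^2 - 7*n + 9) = 12*n^5 - 11*n^4 + 16*n^3 - 20*n^2 - 9*n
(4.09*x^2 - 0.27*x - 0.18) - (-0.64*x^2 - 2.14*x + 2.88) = 4.73*x^2 + 1.87*x - 3.06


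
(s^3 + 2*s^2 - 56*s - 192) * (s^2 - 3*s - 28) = s^5 - s^4 - 90*s^3 - 80*s^2 + 2144*s + 5376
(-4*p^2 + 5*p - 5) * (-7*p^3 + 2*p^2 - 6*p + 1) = 28*p^5 - 43*p^4 + 69*p^3 - 44*p^2 + 35*p - 5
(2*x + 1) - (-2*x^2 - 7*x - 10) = 2*x^2 + 9*x + 11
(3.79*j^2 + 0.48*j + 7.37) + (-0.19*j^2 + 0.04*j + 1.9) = 3.6*j^2 + 0.52*j + 9.27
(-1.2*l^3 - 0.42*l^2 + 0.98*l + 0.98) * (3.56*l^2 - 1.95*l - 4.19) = -4.272*l^5 + 0.8448*l^4 + 9.3358*l^3 + 3.3376*l^2 - 6.0172*l - 4.1062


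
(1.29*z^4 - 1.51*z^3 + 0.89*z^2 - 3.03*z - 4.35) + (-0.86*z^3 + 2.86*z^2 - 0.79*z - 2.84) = 1.29*z^4 - 2.37*z^3 + 3.75*z^2 - 3.82*z - 7.19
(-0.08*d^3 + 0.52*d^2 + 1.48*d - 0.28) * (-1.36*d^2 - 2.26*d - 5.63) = 0.1088*d^5 - 0.5264*d^4 - 2.7376*d^3 - 5.8916*d^2 - 7.6996*d + 1.5764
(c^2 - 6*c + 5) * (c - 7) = c^3 - 13*c^2 + 47*c - 35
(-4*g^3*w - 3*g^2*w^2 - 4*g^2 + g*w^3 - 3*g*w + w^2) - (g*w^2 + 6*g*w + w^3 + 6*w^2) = -4*g^3*w - 3*g^2*w^2 - 4*g^2 + g*w^3 - g*w^2 - 9*g*w - w^3 - 5*w^2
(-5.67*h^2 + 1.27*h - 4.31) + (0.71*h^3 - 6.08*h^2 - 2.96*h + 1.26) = 0.71*h^3 - 11.75*h^2 - 1.69*h - 3.05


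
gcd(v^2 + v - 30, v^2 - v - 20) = v - 5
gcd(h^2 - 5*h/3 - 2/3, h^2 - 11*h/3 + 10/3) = h - 2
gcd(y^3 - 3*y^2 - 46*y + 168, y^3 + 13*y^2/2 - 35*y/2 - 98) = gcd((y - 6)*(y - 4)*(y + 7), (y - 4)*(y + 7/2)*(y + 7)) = y^2 + 3*y - 28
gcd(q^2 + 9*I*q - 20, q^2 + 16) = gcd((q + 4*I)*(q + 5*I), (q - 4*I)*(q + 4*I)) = q + 4*I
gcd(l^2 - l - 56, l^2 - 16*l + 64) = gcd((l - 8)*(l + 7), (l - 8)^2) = l - 8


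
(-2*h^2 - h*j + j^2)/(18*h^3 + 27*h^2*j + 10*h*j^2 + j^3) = (-2*h + j)/(18*h^2 + 9*h*j + j^2)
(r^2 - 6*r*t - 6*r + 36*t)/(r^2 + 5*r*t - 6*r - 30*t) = (r - 6*t)/(r + 5*t)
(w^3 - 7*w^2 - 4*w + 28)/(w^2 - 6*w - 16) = (w^2 - 9*w + 14)/(w - 8)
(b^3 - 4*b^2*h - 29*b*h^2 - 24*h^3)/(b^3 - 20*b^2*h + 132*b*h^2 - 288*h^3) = (b^2 + 4*b*h + 3*h^2)/(b^2 - 12*b*h + 36*h^2)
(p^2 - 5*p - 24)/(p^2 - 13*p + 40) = (p + 3)/(p - 5)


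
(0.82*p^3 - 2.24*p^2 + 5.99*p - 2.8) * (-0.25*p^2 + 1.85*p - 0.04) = -0.205*p^5 + 2.077*p^4 - 5.6743*p^3 + 11.8711*p^2 - 5.4196*p + 0.112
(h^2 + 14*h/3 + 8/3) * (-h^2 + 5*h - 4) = -h^4 + h^3/3 + 50*h^2/3 - 16*h/3 - 32/3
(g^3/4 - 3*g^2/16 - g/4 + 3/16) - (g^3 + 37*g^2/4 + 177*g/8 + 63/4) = -3*g^3/4 - 151*g^2/16 - 179*g/8 - 249/16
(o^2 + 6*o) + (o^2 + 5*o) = 2*o^2 + 11*o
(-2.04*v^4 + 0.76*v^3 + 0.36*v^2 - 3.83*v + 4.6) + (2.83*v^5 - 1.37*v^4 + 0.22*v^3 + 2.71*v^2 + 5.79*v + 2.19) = 2.83*v^5 - 3.41*v^4 + 0.98*v^3 + 3.07*v^2 + 1.96*v + 6.79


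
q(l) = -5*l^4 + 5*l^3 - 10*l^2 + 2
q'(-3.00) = 735.00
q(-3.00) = -628.00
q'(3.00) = -465.00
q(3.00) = -358.00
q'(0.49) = -8.55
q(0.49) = -0.10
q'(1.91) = -122.84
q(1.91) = -66.18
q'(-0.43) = 12.96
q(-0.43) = -0.42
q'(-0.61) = 22.32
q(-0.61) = -3.55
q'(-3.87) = 1461.27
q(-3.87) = -1559.11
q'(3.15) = -539.28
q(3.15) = -433.23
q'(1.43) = -56.41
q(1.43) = -24.74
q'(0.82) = -17.34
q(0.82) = -4.23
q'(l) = -20*l^3 + 15*l^2 - 20*l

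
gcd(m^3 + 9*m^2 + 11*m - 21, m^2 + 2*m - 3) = m^2 + 2*m - 3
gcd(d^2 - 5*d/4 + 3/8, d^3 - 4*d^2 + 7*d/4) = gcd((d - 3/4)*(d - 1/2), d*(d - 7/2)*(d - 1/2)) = d - 1/2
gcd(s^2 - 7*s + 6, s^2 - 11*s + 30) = s - 6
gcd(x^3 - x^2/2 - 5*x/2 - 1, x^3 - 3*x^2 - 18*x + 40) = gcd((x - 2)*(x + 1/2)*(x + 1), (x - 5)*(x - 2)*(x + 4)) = x - 2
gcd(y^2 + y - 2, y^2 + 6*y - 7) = y - 1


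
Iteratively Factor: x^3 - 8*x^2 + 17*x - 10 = (x - 2)*(x^2 - 6*x + 5) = (x - 5)*(x - 2)*(x - 1)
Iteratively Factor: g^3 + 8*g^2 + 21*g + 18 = (g + 2)*(g^2 + 6*g + 9) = (g + 2)*(g + 3)*(g + 3)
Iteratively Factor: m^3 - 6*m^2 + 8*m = (m)*(m^2 - 6*m + 8) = m*(m - 4)*(m - 2)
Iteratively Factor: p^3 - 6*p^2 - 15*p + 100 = (p + 4)*(p^2 - 10*p + 25) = (p - 5)*(p + 4)*(p - 5)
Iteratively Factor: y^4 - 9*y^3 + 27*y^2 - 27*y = (y - 3)*(y^3 - 6*y^2 + 9*y) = y*(y - 3)*(y^2 - 6*y + 9) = y*(y - 3)^2*(y - 3)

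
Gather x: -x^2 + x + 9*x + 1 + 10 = -x^2 + 10*x + 11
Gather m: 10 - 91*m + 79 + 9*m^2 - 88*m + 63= 9*m^2 - 179*m + 152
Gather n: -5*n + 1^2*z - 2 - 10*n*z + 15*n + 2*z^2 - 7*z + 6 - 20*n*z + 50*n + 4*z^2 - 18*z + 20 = n*(60 - 30*z) + 6*z^2 - 24*z + 24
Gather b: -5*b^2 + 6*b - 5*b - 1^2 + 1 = -5*b^2 + b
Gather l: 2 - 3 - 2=-3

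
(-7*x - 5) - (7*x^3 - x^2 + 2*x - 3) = -7*x^3 + x^2 - 9*x - 2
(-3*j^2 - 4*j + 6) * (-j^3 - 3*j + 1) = 3*j^5 + 4*j^4 + 3*j^3 + 9*j^2 - 22*j + 6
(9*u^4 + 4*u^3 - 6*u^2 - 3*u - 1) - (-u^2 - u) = 9*u^4 + 4*u^3 - 5*u^2 - 2*u - 1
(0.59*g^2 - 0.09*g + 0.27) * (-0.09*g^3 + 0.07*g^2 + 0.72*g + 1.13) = -0.0531*g^5 + 0.0494*g^4 + 0.3942*g^3 + 0.6208*g^2 + 0.0927*g + 0.3051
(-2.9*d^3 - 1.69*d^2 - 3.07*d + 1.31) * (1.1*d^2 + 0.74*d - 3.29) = -3.19*d^5 - 4.005*d^4 + 4.9134*d^3 + 4.7293*d^2 + 11.0697*d - 4.3099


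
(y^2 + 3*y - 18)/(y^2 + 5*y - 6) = (y - 3)/(y - 1)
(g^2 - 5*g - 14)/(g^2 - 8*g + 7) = (g + 2)/(g - 1)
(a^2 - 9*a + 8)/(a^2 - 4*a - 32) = (a - 1)/(a + 4)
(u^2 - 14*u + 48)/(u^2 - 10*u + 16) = (u - 6)/(u - 2)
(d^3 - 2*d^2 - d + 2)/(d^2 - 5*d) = (d^3 - 2*d^2 - d + 2)/(d*(d - 5))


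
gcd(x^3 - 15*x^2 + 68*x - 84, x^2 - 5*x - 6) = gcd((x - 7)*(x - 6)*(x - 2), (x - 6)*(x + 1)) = x - 6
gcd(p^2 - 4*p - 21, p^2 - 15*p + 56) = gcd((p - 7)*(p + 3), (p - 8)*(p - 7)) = p - 7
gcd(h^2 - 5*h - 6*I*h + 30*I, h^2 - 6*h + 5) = h - 5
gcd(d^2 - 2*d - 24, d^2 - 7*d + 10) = 1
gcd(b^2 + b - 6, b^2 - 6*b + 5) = 1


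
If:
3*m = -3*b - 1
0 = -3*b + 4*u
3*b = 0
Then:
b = 0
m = -1/3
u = 0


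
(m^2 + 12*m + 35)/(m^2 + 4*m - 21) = (m + 5)/(m - 3)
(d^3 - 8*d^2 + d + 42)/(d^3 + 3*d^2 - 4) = (d^2 - 10*d + 21)/(d^2 + d - 2)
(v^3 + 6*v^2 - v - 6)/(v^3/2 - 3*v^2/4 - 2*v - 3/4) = 4*(v^2 + 5*v - 6)/(2*v^2 - 5*v - 3)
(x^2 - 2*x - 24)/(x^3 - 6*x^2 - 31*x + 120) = (x^2 - 2*x - 24)/(x^3 - 6*x^2 - 31*x + 120)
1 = 1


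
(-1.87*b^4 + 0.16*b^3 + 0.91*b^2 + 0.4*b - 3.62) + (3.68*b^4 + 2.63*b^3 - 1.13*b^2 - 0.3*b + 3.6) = 1.81*b^4 + 2.79*b^3 - 0.22*b^2 + 0.1*b - 0.02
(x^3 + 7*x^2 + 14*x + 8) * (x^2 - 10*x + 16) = x^5 - 3*x^4 - 40*x^3 - 20*x^2 + 144*x + 128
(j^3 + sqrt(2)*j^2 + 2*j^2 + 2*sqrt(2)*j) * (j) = j^4 + sqrt(2)*j^3 + 2*j^3 + 2*sqrt(2)*j^2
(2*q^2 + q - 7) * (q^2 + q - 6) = 2*q^4 + 3*q^3 - 18*q^2 - 13*q + 42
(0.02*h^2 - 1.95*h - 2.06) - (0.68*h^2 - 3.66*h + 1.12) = -0.66*h^2 + 1.71*h - 3.18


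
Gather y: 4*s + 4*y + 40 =4*s + 4*y + 40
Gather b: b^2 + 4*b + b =b^2 + 5*b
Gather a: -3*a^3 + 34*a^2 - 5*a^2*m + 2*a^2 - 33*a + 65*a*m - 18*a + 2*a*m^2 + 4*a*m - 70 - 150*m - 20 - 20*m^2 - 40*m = -3*a^3 + a^2*(36 - 5*m) + a*(2*m^2 + 69*m - 51) - 20*m^2 - 190*m - 90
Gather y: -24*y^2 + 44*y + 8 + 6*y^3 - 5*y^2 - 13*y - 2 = 6*y^3 - 29*y^2 + 31*y + 6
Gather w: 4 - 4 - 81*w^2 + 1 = 1 - 81*w^2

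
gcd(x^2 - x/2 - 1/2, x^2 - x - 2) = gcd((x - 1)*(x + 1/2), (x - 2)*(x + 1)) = 1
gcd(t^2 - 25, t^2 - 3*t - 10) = t - 5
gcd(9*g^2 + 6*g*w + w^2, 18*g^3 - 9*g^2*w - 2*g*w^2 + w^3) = 3*g + w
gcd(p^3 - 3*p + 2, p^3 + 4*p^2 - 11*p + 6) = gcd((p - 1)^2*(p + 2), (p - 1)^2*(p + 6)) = p^2 - 2*p + 1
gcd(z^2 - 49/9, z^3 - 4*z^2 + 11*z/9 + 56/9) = z - 7/3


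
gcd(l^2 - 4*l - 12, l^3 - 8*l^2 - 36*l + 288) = l - 6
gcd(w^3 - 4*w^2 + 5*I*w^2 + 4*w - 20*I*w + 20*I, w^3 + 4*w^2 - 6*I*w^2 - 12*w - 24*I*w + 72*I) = w - 2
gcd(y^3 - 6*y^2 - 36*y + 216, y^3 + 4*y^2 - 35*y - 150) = y - 6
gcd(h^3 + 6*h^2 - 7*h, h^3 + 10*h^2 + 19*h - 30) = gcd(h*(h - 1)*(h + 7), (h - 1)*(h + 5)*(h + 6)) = h - 1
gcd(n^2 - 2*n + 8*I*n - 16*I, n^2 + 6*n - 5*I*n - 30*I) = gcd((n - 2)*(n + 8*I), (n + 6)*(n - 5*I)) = 1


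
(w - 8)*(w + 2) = w^2 - 6*w - 16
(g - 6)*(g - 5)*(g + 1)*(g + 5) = g^4 - 5*g^3 - 31*g^2 + 125*g + 150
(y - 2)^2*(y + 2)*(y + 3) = y^4 + y^3 - 10*y^2 - 4*y + 24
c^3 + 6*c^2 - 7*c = c*(c - 1)*(c + 7)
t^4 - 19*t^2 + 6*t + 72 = (t - 3)^2*(t + 2)*(t + 4)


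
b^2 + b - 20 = (b - 4)*(b + 5)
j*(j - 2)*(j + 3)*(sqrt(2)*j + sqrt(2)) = sqrt(2)*j^4 + 2*sqrt(2)*j^3 - 5*sqrt(2)*j^2 - 6*sqrt(2)*j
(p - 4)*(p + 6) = p^2 + 2*p - 24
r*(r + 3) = r^2 + 3*r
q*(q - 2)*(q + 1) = q^3 - q^2 - 2*q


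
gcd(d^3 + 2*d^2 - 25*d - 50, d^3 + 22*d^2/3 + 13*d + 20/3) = d + 5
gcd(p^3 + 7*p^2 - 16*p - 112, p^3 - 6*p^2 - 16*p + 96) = p^2 - 16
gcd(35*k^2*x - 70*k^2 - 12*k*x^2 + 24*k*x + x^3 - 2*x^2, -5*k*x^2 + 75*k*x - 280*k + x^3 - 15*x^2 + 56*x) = -5*k + x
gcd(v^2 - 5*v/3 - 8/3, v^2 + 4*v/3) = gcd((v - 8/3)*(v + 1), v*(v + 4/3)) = 1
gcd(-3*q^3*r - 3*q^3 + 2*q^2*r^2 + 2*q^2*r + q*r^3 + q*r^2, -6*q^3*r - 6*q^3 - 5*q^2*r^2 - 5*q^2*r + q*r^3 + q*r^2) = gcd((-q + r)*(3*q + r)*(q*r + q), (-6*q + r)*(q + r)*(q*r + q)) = q*r + q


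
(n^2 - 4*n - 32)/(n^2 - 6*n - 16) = (n + 4)/(n + 2)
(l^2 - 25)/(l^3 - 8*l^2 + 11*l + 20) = (l + 5)/(l^2 - 3*l - 4)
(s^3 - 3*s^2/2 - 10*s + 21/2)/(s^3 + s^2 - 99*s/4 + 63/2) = 2*(s^2 + 2*s - 3)/(2*s^2 + 9*s - 18)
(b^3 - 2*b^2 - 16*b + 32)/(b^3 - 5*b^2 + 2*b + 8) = (b + 4)/(b + 1)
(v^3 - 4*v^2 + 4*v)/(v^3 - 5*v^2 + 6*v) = (v - 2)/(v - 3)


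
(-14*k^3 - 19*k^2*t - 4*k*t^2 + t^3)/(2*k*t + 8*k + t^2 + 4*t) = (-7*k^2 - 6*k*t + t^2)/(t + 4)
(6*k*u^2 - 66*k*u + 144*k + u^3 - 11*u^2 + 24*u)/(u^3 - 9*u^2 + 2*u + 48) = (6*k + u)/(u + 2)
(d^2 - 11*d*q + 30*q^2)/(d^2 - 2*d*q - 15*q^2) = (d - 6*q)/(d + 3*q)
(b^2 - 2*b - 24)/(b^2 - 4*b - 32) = (b - 6)/(b - 8)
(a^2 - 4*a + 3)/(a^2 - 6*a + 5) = (a - 3)/(a - 5)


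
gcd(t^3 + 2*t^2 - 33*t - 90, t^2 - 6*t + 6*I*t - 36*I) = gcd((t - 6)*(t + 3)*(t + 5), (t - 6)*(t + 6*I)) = t - 6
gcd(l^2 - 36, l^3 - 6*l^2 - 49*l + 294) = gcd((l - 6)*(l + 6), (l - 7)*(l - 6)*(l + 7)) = l - 6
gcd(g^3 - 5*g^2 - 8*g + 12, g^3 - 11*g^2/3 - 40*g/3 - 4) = g^2 - 4*g - 12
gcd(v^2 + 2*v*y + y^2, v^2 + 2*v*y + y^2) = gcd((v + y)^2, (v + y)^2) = v^2 + 2*v*y + y^2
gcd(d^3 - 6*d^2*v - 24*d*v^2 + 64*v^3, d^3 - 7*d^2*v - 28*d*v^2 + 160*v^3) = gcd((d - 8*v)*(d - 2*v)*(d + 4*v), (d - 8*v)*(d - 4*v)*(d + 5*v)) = -d + 8*v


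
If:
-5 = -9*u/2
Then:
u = 10/9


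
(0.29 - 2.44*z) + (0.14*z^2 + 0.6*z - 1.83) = 0.14*z^2 - 1.84*z - 1.54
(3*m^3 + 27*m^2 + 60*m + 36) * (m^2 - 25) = 3*m^5 + 27*m^4 - 15*m^3 - 639*m^2 - 1500*m - 900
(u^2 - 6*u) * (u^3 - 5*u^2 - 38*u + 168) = u^5 - 11*u^4 - 8*u^3 + 396*u^2 - 1008*u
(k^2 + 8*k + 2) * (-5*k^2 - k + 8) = -5*k^4 - 41*k^3 - 10*k^2 + 62*k + 16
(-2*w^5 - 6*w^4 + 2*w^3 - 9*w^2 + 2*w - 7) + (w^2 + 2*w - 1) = -2*w^5 - 6*w^4 + 2*w^3 - 8*w^2 + 4*w - 8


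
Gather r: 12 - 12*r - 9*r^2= -9*r^2 - 12*r + 12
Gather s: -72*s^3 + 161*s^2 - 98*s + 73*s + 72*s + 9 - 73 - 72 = -72*s^3 + 161*s^2 + 47*s - 136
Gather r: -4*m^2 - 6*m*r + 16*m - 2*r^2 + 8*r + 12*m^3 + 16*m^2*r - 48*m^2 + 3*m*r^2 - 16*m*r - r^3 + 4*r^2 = 12*m^3 - 52*m^2 + 16*m - r^3 + r^2*(3*m + 2) + r*(16*m^2 - 22*m + 8)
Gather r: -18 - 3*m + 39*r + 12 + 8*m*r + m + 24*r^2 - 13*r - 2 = -2*m + 24*r^2 + r*(8*m + 26) - 8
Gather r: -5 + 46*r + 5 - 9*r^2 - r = -9*r^2 + 45*r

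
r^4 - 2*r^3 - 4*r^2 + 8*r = r*(r - 2)^2*(r + 2)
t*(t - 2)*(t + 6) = t^3 + 4*t^2 - 12*t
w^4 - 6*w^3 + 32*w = w*(w - 4)^2*(w + 2)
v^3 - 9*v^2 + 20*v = v*(v - 5)*(v - 4)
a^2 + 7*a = a*(a + 7)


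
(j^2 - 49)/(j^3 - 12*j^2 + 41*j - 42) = (j + 7)/(j^2 - 5*j + 6)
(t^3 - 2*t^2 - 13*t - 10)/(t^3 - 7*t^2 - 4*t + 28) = (t^2 - 4*t - 5)/(t^2 - 9*t + 14)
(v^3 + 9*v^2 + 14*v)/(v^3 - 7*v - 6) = v*(v + 7)/(v^2 - 2*v - 3)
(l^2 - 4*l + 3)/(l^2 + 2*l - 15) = (l - 1)/(l + 5)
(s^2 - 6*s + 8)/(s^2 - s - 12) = (s - 2)/(s + 3)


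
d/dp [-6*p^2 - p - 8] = -12*p - 1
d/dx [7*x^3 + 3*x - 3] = 21*x^2 + 3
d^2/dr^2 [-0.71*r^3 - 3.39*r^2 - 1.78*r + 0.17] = -4.26*r - 6.78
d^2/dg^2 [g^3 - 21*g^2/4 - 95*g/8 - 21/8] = 6*g - 21/2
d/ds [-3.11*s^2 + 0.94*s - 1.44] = 0.94 - 6.22*s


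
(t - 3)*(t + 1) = t^2 - 2*t - 3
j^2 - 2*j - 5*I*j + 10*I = (j - 2)*(j - 5*I)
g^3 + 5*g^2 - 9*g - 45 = (g - 3)*(g + 3)*(g + 5)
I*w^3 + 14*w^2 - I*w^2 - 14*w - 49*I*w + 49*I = (w - 7*I)^2*(I*w - I)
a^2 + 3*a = a*(a + 3)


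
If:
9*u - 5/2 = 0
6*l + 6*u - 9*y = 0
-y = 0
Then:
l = -5/18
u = 5/18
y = 0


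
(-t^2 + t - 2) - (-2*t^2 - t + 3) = t^2 + 2*t - 5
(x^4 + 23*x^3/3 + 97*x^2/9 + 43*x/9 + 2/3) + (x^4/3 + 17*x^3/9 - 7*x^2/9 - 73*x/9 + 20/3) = 4*x^4/3 + 86*x^3/9 + 10*x^2 - 10*x/3 + 22/3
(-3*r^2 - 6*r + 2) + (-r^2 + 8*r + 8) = -4*r^2 + 2*r + 10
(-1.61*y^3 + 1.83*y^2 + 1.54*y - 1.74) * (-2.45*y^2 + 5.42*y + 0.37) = 3.9445*y^5 - 13.2097*y^4 + 5.5499*y^3 + 13.2869*y^2 - 8.861*y - 0.6438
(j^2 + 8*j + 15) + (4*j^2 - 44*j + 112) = 5*j^2 - 36*j + 127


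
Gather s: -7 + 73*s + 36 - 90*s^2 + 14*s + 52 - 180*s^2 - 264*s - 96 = -270*s^2 - 177*s - 15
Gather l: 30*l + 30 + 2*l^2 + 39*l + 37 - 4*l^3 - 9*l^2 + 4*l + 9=-4*l^3 - 7*l^2 + 73*l + 76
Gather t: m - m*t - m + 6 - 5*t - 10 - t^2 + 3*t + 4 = -t^2 + t*(-m - 2)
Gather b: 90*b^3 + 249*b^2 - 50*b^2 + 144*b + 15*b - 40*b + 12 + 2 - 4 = 90*b^3 + 199*b^2 + 119*b + 10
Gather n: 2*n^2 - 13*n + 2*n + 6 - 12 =2*n^2 - 11*n - 6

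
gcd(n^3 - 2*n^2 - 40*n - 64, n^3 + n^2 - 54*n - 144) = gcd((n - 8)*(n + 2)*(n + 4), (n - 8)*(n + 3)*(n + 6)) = n - 8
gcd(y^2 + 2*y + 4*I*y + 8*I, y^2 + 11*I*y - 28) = y + 4*I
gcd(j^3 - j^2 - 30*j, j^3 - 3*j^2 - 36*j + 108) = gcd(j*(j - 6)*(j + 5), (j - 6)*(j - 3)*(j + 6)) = j - 6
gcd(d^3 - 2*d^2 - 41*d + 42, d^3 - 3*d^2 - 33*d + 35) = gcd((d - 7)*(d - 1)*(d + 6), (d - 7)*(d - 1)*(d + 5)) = d^2 - 8*d + 7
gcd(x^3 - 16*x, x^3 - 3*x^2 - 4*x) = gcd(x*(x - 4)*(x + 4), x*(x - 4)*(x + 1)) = x^2 - 4*x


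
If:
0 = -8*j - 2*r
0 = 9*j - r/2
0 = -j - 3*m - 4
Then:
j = 0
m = -4/3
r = 0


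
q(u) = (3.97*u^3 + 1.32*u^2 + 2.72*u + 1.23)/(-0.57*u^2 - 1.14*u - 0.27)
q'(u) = (1.14*u + 1.14)*(3.97*u^3 + 1.32*u^2 + 2.72*u + 1.23)/(-0.57*u^2 - 1.14*u - 0.27)^2 + (11.91*u^2 + 2.64*u + 2.72)/(-0.57*u^2 - 1.14*u - 0.27) = (-2.2629*u^4 - 9.0516*u^3 - 3.1701*u^2 + 0.6894*u + 0.6678)/(0.3249*u^4 + 1.2996*u^3 + 1.6074*u^2 + 0.6156*u + 0.0729)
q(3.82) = -19.48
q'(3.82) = -6.15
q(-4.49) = 51.75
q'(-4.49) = -3.78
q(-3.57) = 49.73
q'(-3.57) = 0.17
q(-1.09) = -17.97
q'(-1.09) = 53.61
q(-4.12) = 50.53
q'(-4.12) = -2.72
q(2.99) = -14.51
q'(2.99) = -5.82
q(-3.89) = 50.01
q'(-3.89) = -1.78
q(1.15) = -5.20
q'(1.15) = -3.75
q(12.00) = -73.77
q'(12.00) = -6.83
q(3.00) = -14.56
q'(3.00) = -5.83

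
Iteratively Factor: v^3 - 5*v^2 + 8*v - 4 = (v - 2)*(v^2 - 3*v + 2) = (v - 2)^2*(v - 1)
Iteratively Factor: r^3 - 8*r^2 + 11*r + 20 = (r + 1)*(r^2 - 9*r + 20) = (r - 5)*(r + 1)*(r - 4)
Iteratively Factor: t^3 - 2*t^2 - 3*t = (t + 1)*(t^2 - 3*t) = (t - 3)*(t + 1)*(t)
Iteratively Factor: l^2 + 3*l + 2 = (l + 1)*(l + 2)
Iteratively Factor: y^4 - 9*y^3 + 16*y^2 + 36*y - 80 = (y - 4)*(y^3 - 5*y^2 - 4*y + 20) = (y - 5)*(y - 4)*(y^2 - 4) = (y - 5)*(y - 4)*(y - 2)*(y + 2)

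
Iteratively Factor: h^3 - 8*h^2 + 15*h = (h - 3)*(h^2 - 5*h) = h*(h - 3)*(h - 5)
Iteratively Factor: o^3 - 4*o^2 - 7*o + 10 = (o + 2)*(o^2 - 6*o + 5) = (o - 5)*(o + 2)*(o - 1)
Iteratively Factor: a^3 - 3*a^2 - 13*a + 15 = (a + 3)*(a^2 - 6*a + 5) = (a - 1)*(a + 3)*(a - 5)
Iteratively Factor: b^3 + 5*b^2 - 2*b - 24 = (b - 2)*(b^2 + 7*b + 12) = (b - 2)*(b + 3)*(b + 4)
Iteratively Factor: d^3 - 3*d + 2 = (d + 2)*(d^2 - 2*d + 1) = (d - 1)*(d + 2)*(d - 1)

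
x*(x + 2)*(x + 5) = x^3 + 7*x^2 + 10*x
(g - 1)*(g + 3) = g^2 + 2*g - 3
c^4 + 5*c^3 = c^3*(c + 5)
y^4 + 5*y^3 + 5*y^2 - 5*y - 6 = (y - 1)*(y + 1)*(y + 2)*(y + 3)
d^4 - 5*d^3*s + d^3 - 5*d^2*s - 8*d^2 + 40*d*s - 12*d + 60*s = (d - 3)*(d + 2)^2*(d - 5*s)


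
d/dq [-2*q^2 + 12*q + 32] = 12 - 4*q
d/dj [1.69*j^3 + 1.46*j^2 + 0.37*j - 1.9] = 5.07*j^2 + 2.92*j + 0.37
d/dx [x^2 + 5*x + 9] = 2*x + 5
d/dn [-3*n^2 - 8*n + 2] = -6*n - 8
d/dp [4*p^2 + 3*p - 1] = 8*p + 3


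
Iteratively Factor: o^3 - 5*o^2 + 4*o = (o)*(o^2 - 5*o + 4) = o*(o - 1)*(o - 4)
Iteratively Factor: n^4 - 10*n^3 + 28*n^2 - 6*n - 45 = (n - 3)*(n^3 - 7*n^2 + 7*n + 15) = (n - 5)*(n - 3)*(n^2 - 2*n - 3) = (n - 5)*(n - 3)^2*(n + 1)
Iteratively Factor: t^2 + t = (t)*(t + 1)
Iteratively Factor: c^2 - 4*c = (c)*(c - 4)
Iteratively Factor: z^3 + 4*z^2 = (z)*(z^2 + 4*z) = z*(z + 4)*(z)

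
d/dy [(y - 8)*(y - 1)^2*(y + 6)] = 4*y^3 - 12*y^2 - 86*y + 94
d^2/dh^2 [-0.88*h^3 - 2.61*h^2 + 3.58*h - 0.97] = -5.28*h - 5.22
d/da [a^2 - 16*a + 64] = 2*a - 16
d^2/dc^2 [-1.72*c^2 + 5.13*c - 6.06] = -3.44000000000000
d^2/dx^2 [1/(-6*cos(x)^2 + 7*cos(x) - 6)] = (-144*sin(x)^4 - 23*sin(x)^2 - 399*cos(x)/2 + 63*cos(3*x)/2 + 193)/(6*sin(x)^2 + 7*cos(x) - 12)^3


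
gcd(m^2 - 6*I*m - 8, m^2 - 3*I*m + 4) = m - 4*I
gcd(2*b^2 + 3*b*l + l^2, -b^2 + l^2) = b + l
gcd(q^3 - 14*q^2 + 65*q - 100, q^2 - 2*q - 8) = q - 4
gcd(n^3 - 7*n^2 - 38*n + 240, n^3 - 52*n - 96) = n^2 - 2*n - 48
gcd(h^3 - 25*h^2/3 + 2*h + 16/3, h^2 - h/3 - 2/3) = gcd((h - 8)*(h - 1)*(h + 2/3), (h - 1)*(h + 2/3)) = h^2 - h/3 - 2/3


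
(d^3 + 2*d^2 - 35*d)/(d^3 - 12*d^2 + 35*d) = (d + 7)/(d - 7)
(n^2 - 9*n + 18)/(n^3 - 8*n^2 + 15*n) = (n - 6)/(n*(n - 5))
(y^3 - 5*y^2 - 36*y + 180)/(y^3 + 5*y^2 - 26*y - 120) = (y - 6)/(y + 4)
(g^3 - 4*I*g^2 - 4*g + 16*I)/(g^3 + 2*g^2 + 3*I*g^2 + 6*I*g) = (g^2 - 2*g*(1 + 2*I) + 8*I)/(g*(g + 3*I))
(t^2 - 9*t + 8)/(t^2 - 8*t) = (t - 1)/t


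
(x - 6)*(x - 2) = x^2 - 8*x + 12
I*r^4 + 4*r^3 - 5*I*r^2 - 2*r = r*(r - 2*I)*(r - I)*(I*r + 1)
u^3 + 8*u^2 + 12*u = u*(u + 2)*(u + 6)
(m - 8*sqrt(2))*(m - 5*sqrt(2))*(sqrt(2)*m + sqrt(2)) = sqrt(2)*m^3 - 26*m^2 + sqrt(2)*m^2 - 26*m + 80*sqrt(2)*m + 80*sqrt(2)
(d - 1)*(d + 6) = d^2 + 5*d - 6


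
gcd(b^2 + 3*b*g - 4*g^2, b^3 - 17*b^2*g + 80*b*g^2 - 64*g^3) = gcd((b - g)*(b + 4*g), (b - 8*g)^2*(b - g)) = b - g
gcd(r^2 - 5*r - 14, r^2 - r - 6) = r + 2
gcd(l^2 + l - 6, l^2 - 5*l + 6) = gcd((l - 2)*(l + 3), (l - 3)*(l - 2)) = l - 2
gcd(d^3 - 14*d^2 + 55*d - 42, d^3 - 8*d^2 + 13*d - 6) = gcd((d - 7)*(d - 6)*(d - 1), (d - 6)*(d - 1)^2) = d^2 - 7*d + 6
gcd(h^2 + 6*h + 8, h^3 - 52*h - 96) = h + 2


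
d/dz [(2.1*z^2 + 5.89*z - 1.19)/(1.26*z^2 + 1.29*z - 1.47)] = (-4.7124*z^2 - 3.1752*z - 7.1232)/(1.5876*z^4 + 3.2508*z^3 - 2.0403*z^2 - 3.7926*z + 2.1609)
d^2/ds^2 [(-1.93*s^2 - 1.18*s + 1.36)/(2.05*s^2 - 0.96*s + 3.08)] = (-17.51438*s^3 + 107.40852*s^2 + 28.64424*s - 58.26288)/(8.615125*s^6 - 12.1032*s^5 + 44.49894*s^4 - 37.253376*s^3 + 66.856944*s^2 - 27.320832*s + 29.218112)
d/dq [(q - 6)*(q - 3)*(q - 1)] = 3*q^2 - 20*q + 27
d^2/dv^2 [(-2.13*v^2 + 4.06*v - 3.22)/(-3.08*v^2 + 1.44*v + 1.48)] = (-58.135616*v^3 + 241.5336*v^2 - 196.730688*v + 69.346528)/(29.218112*v^6 - 40.981248*v^5 - 22.959552*v^4 + 36.398592*v^3 + 11.032512*v^2 - 9.462528*v - 3.241792)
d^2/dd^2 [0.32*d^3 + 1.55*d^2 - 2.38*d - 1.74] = 1.92*d + 3.1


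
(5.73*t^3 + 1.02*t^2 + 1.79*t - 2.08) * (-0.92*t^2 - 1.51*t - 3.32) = -5.2716*t^5 - 9.5907*t^4 - 22.2106*t^3 - 4.1757*t^2 - 2.802*t + 6.9056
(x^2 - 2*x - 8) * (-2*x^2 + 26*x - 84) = -2*x^4 + 30*x^3 - 120*x^2 - 40*x + 672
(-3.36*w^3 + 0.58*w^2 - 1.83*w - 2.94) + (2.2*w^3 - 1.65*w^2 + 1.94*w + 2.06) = -1.16*w^3 - 1.07*w^2 + 0.11*w - 0.88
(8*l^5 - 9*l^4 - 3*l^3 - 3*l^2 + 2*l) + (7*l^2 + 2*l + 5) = 8*l^5 - 9*l^4 - 3*l^3 + 4*l^2 + 4*l + 5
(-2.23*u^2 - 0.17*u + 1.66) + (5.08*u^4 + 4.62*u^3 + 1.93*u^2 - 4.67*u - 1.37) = 5.08*u^4 + 4.62*u^3 - 0.3*u^2 - 4.84*u + 0.29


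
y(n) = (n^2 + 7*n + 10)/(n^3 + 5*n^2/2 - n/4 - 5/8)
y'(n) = (2*n + 7)/(n^3 + 5*n^2/2 - n/4 - 5/8) + (-3*n^2 - 5*n + 1/4)*(n^2 + 7*n + 10)/(n^3 + 5*n^2/2 - n/4 - 5/8)^2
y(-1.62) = 0.61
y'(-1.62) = 1.94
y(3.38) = 0.69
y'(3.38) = -0.32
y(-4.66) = 0.02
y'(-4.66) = 0.07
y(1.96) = 1.72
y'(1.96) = -1.58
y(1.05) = 6.10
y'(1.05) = -13.73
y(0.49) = -461.81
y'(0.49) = -45829.87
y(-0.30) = -22.70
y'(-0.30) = 77.26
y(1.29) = 3.86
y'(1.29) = -6.28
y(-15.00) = -0.05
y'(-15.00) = 0.00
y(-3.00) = 0.46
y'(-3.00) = 1.00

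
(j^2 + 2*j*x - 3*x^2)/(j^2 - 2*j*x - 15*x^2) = (-j + x)/(-j + 5*x)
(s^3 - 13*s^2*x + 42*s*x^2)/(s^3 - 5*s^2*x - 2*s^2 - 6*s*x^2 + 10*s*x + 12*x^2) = s*(s - 7*x)/(s^2 + s*x - 2*s - 2*x)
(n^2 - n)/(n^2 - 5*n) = (n - 1)/(n - 5)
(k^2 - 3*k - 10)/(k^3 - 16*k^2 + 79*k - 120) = (k + 2)/(k^2 - 11*k + 24)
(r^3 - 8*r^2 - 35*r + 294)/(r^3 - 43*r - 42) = (r - 7)/(r + 1)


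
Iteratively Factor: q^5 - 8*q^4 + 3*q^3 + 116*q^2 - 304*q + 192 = (q + 4)*(q^4 - 12*q^3 + 51*q^2 - 88*q + 48) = (q - 4)*(q + 4)*(q^3 - 8*q^2 + 19*q - 12) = (q - 4)*(q - 3)*(q + 4)*(q^2 - 5*q + 4) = (q - 4)^2*(q - 3)*(q + 4)*(q - 1)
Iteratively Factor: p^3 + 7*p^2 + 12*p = (p + 4)*(p^2 + 3*p) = p*(p + 4)*(p + 3)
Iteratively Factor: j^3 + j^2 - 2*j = (j + 2)*(j^2 - j) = (j - 1)*(j + 2)*(j)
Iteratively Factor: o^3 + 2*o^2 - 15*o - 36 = (o + 3)*(o^2 - o - 12) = (o - 4)*(o + 3)*(o + 3)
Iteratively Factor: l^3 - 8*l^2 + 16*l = (l - 4)*(l^2 - 4*l) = (l - 4)^2*(l)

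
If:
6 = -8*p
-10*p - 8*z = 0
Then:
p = -3/4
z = 15/16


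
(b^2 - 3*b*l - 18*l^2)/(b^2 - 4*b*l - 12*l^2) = (b + 3*l)/(b + 2*l)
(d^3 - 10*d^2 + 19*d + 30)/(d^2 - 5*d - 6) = d - 5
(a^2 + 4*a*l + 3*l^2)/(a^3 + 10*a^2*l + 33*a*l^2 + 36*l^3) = (a + l)/(a^2 + 7*a*l + 12*l^2)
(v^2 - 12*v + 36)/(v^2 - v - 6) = (-v^2 + 12*v - 36)/(-v^2 + v + 6)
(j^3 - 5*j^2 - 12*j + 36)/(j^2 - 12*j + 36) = (j^2 + j - 6)/(j - 6)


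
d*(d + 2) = d^2 + 2*d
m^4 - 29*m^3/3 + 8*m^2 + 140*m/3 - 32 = (m - 8)*(m - 3)*(m - 2/3)*(m + 2)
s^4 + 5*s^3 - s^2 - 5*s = s*(s - 1)*(s + 1)*(s + 5)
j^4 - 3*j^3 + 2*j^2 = j^2*(j - 2)*(j - 1)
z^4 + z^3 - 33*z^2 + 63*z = z*(z - 3)^2*(z + 7)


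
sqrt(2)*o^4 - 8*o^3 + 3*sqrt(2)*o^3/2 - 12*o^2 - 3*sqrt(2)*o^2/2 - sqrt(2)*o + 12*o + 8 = (o - 1)*(o + 2)*(o - 4*sqrt(2))*(sqrt(2)*o + sqrt(2)/2)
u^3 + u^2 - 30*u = u*(u - 5)*(u + 6)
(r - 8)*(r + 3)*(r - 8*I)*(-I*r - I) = -I*r^4 - 8*r^3 + 4*I*r^3 + 32*r^2 + 29*I*r^2 + 232*r + 24*I*r + 192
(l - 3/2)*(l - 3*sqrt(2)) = l^2 - 3*sqrt(2)*l - 3*l/2 + 9*sqrt(2)/2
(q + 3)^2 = q^2 + 6*q + 9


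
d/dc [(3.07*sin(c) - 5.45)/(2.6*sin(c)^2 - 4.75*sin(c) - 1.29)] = (-7.982*sin(c)^2 + 28.34*sin(c) - 29.8478)*cos(c)/(6.76*sin(c)^4 - 24.7*sin(c)^3 + 15.8545*sin(c)^2 + 12.255*sin(c) + 1.6641)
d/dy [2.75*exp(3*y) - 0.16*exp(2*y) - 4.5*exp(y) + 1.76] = (8.25*exp(2*y) - 0.32*exp(y) - 4.5)*exp(y)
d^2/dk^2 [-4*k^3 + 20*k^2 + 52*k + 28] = 40 - 24*k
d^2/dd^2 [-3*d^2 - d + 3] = -6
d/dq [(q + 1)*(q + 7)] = 2*q + 8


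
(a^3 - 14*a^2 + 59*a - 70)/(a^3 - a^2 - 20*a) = (a^2 - 9*a + 14)/(a*(a + 4))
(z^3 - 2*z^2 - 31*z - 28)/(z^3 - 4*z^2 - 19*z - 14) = (z + 4)/(z + 2)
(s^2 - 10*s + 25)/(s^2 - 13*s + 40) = (s - 5)/(s - 8)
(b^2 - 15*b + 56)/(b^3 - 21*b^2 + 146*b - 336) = 1/(b - 6)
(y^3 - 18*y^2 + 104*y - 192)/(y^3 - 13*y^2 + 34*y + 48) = (y - 4)/(y + 1)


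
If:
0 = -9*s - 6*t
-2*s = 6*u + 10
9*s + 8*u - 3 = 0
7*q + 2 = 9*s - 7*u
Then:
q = 739/133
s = 49/19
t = -147/38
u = -48/19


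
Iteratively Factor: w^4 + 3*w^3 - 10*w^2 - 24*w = (w + 4)*(w^3 - w^2 - 6*w) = (w - 3)*(w + 4)*(w^2 + 2*w) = (w - 3)*(w + 2)*(w + 4)*(w)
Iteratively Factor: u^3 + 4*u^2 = (u)*(u^2 + 4*u) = u*(u + 4)*(u)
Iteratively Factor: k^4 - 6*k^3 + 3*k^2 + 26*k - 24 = (k - 1)*(k^3 - 5*k^2 - 2*k + 24) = (k - 4)*(k - 1)*(k^2 - k - 6) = (k - 4)*(k - 3)*(k - 1)*(k + 2)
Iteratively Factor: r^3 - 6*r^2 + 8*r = (r)*(r^2 - 6*r + 8) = r*(r - 2)*(r - 4)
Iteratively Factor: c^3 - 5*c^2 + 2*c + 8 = (c - 4)*(c^2 - c - 2) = (c - 4)*(c - 2)*(c + 1)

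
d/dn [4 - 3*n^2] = -6*n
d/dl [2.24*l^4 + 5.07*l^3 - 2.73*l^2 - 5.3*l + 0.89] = 8.96*l^3 + 15.21*l^2 - 5.46*l - 5.3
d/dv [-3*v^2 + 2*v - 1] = 2 - 6*v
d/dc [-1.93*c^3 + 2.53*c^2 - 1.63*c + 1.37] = -5.79*c^2 + 5.06*c - 1.63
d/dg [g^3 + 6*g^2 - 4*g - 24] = 3*g^2 + 12*g - 4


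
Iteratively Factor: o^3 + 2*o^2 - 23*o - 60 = (o - 5)*(o^2 + 7*o + 12) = (o - 5)*(o + 3)*(o + 4)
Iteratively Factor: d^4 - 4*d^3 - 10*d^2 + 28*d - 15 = (d - 5)*(d^3 + d^2 - 5*d + 3) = (d - 5)*(d - 1)*(d^2 + 2*d - 3) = (d - 5)*(d - 1)*(d + 3)*(d - 1)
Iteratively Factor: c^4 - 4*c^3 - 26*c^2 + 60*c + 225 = (c - 5)*(c^3 + c^2 - 21*c - 45) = (c - 5)*(c + 3)*(c^2 - 2*c - 15) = (c - 5)*(c + 3)^2*(c - 5)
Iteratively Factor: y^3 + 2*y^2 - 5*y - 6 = (y - 2)*(y^2 + 4*y + 3) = (y - 2)*(y + 3)*(y + 1)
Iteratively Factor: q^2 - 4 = (q - 2)*(q + 2)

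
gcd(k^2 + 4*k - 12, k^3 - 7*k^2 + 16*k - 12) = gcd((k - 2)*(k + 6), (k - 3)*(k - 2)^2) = k - 2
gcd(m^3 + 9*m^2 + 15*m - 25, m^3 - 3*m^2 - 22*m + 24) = m - 1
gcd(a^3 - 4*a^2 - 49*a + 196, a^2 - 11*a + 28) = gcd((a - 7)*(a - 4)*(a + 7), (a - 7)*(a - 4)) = a^2 - 11*a + 28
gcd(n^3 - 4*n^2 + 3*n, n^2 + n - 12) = n - 3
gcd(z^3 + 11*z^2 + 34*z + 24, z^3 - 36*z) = z + 6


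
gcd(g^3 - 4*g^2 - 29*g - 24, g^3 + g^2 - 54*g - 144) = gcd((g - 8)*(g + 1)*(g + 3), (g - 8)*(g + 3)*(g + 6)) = g^2 - 5*g - 24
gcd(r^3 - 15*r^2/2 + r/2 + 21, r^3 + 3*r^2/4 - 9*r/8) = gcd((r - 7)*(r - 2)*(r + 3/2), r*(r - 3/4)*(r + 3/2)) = r + 3/2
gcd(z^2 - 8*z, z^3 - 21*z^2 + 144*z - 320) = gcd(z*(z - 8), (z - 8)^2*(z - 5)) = z - 8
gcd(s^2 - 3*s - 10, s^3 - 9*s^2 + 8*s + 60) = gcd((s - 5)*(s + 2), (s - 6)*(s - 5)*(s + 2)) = s^2 - 3*s - 10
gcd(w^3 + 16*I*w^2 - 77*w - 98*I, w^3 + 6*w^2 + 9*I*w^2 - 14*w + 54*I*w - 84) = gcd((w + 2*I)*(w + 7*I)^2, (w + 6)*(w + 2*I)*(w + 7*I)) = w^2 + 9*I*w - 14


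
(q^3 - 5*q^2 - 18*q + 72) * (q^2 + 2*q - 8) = q^5 - 3*q^4 - 36*q^3 + 76*q^2 + 288*q - 576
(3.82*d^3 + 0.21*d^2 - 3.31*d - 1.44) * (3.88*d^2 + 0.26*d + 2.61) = 14.8216*d^5 + 1.808*d^4 - 2.818*d^3 - 5.8997*d^2 - 9.0135*d - 3.7584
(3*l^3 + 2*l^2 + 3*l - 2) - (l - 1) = 3*l^3 + 2*l^2 + 2*l - 1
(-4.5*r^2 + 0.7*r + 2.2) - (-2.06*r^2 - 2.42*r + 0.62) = -2.44*r^2 + 3.12*r + 1.58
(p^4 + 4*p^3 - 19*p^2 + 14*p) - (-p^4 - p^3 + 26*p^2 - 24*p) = 2*p^4 + 5*p^3 - 45*p^2 + 38*p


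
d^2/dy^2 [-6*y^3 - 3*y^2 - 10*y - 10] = -36*y - 6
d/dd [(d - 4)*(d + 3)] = 2*d - 1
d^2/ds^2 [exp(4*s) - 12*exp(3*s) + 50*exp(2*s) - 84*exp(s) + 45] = (16*exp(3*s) - 108*exp(2*s) + 200*exp(s) - 84)*exp(s)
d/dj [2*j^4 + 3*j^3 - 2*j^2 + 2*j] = 8*j^3 + 9*j^2 - 4*j + 2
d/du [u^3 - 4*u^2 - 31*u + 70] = 3*u^2 - 8*u - 31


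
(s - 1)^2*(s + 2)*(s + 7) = s^4 + 7*s^3 - 3*s^2 - 19*s + 14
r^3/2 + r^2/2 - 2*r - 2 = (r/2 + 1)*(r - 2)*(r + 1)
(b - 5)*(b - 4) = b^2 - 9*b + 20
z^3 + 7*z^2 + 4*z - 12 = (z - 1)*(z + 2)*(z + 6)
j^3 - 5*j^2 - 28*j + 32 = (j - 8)*(j - 1)*(j + 4)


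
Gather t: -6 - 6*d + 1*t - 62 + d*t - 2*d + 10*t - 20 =-8*d + t*(d + 11) - 88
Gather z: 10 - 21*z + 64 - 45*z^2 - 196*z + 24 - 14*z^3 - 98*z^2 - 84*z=-14*z^3 - 143*z^2 - 301*z + 98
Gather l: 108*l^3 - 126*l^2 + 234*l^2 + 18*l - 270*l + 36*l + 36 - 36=108*l^3 + 108*l^2 - 216*l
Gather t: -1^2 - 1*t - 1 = -t - 2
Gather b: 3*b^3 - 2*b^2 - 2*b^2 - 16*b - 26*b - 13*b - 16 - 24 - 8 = 3*b^3 - 4*b^2 - 55*b - 48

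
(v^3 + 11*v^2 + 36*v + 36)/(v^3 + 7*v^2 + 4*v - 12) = (v + 3)/(v - 1)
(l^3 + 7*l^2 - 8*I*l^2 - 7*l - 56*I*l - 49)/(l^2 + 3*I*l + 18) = (l^3 + l^2*(7 - 8*I) + l*(-7 - 56*I) - 49)/(l^2 + 3*I*l + 18)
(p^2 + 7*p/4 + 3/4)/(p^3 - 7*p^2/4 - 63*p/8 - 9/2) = 2*(p + 1)/(2*p^2 - 5*p - 12)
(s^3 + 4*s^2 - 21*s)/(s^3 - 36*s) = (s^2 + 4*s - 21)/(s^2 - 36)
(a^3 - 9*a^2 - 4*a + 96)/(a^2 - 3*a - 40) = (a^2 - a - 12)/(a + 5)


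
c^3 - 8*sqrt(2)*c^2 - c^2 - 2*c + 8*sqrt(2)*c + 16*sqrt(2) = (c - 2)*(c + 1)*(c - 8*sqrt(2))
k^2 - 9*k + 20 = (k - 5)*(k - 4)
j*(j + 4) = j^2 + 4*j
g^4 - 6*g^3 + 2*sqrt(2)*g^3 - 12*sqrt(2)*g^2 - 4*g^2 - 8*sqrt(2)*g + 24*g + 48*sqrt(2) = (g - 6)*(g - 2)*(g + 2)*(g + 2*sqrt(2))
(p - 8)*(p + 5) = p^2 - 3*p - 40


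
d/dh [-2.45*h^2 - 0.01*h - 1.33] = -4.9*h - 0.01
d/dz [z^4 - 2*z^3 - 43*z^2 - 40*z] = 4*z^3 - 6*z^2 - 86*z - 40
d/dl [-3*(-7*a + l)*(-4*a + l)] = 33*a - 6*l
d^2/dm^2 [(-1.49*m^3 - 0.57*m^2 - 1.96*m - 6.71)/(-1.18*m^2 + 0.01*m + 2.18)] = (8.88178419700125e-16*m^4 + 13.13771*m^3 + 65.050524*m^2 + 72.262812*m + 39.85523)/(1.643032*m^6 - 0.041772*m^5 - 9.105942*m^4 + 0.154343*m^3 + 16.822842*m^2 - 0.142572*m - 10.360232)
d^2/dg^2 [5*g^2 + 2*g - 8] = 10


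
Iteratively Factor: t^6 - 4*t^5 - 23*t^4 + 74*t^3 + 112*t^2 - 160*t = (t - 5)*(t^5 + t^4 - 18*t^3 - 16*t^2 + 32*t) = (t - 5)*(t - 1)*(t^4 + 2*t^3 - 16*t^2 - 32*t) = t*(t - 5)*(t - 1)*(t^3 + 2*t^2 - 16*t - 32) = t*(t - 5)*(t - 4)*(t - 1)*(t^2 + 6*t + 8) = t*(t - 5)*(t - 4)*(t - 1)*(t + 2)*(t + 4)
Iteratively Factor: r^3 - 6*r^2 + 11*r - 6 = (r - 1)*(r^2 - 5*r + 6) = (r - 2)*(r - 1)*(r - 3)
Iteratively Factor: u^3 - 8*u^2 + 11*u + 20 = (u - 5)*(u^2 - 3*u - 4) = (u - 5)*(u - 4)*(u + 1)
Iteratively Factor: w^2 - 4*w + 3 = (w - 1)*(w - 3)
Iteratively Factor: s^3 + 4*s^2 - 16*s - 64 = (s - 4)*(s^2 + 8*s + 16) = (s - 4)*(s + 4)*(s + 4)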